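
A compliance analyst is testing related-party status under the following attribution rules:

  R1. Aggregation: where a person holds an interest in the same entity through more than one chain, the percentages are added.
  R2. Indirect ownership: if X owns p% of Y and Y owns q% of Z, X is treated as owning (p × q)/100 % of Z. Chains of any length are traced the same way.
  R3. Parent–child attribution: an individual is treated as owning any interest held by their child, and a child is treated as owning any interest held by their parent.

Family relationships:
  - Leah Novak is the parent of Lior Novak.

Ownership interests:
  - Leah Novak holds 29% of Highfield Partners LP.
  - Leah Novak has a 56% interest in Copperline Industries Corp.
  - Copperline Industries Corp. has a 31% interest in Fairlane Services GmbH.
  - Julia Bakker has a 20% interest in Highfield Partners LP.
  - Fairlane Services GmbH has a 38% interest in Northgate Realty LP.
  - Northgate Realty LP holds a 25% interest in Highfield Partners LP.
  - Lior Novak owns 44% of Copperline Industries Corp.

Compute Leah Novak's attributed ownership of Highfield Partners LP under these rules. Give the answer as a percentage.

31.945%

By parent–child attribution (R3), Leah Novak is treated as also owning Lior Novak's interest in Copperline Industries Corp, giving 56% + 44% = 100%.
Chain via Copperline Industries Corp. → Fairlane Services GmbH → Northgate Realty LP (R2): 100% × 31% × 38% × 25% = 2.945% of Highfield Partners LP.
Direct interest in Highfield Partners LP: 29%.
Aggregating (R1): 2.945% + 29% = 31.945%.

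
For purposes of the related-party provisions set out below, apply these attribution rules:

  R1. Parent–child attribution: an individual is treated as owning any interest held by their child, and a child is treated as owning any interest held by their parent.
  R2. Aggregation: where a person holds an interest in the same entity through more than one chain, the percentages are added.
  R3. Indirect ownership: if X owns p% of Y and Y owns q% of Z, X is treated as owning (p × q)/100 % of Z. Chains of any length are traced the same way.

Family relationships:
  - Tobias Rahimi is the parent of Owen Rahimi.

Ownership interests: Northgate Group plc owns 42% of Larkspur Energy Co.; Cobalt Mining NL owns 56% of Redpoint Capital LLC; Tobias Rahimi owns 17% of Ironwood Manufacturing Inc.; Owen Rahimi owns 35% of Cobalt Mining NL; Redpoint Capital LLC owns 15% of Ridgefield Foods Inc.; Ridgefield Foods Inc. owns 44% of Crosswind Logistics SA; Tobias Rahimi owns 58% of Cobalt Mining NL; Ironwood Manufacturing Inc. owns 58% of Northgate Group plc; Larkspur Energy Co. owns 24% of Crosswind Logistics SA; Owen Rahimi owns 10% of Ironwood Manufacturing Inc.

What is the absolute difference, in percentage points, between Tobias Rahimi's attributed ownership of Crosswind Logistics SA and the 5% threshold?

0.015808

By parent–child attribution (R1), Tobias Rahimi is treated as also owning Owen Rahimi's interest in Cobalt Mining NL, giving 58% + 35% = 93%.
By parent–child attribution (R1), Tobias Rahimi is treated as also owning Owen Rahimi's interest in Ironwood Manufacturing Inc, giving 17% + 10% = 27%.
Chain via Cobalt Mining NL → Redpoint Capital LLC → Ridgefield Foods Inc. (R3): 93% × 56% × 15% × 44% = 3.43728% of Crosswind Logistics SA.
Chain via Ironwood Manufacturing Inc. → Northgate Group plc → Larkspur Energy Co. (R3): 27% × 58% × 42% × 24% = 1.578528% of Crosswind Logistics SA.
Aggregating (R2): 3.43728% + 1.578528% = 5.015808%.
5.015808% exceeds the 5% threshold by 0.015808 percentage points.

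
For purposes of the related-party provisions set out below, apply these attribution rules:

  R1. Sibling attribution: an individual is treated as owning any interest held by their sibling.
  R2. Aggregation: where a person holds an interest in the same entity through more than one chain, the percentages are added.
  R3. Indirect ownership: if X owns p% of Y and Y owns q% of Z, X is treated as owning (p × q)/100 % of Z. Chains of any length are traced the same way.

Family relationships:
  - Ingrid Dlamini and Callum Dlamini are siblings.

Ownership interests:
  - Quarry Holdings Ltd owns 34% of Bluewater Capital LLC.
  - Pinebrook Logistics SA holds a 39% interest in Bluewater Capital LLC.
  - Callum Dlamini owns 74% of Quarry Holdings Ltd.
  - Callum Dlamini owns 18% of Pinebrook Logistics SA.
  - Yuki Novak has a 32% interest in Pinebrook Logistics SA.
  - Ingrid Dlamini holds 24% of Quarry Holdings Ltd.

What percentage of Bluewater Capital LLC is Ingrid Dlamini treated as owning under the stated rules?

40.34%

By sibling attribution (R1), Ingrid Dlamini is treated as also owning Callum Dlamini's interest in Quarry Holdings Ltd, giving 24% + 74% = 98%.
By sibling attribution (R1), Ingrid Dlamini is treated as owning Callum Dlamini's 18% interest in Pinebrook Logistics SA.
Chain via Quarry Holdings Ltd (R3): 98% × 34% = 33.32% of Bluewater Capital LLC.
Chain via Pinebrook Logistics SA (R3): 18% × 39% = 7.02% of Bluewater Capital LLC.
Aggregating (R2): 33.32% + 7.02% = 40.34%.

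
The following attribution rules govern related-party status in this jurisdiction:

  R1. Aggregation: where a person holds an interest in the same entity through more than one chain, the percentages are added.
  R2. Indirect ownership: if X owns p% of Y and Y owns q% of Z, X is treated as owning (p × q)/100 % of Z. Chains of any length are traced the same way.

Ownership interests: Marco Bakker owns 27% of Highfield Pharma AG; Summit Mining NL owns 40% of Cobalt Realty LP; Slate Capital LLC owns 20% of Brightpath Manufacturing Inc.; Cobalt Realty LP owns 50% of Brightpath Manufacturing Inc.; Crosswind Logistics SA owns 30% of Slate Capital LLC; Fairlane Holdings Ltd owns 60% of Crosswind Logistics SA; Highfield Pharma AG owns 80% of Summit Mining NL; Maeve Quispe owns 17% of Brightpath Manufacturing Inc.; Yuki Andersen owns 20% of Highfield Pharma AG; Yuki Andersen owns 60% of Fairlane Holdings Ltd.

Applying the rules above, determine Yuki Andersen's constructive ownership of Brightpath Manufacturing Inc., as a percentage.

5.36%

Chain via Fairlane Holdings Ltd → Crosswind Logistics SA → Slate Capital LLC (R2): 60% × 60% × 30% × 20% = 2.16% of Brightpath Manufacturing Inc.
Chain via Highfield Pharma AG → Summit Mining NL → Cobalt Realty LP (R2): 20% × 80% × 40% × 50% = 3.2% of Brightpath Manufacturing Inc.
Aggregating (R1): 2.16% + 3.2% = 5.36%.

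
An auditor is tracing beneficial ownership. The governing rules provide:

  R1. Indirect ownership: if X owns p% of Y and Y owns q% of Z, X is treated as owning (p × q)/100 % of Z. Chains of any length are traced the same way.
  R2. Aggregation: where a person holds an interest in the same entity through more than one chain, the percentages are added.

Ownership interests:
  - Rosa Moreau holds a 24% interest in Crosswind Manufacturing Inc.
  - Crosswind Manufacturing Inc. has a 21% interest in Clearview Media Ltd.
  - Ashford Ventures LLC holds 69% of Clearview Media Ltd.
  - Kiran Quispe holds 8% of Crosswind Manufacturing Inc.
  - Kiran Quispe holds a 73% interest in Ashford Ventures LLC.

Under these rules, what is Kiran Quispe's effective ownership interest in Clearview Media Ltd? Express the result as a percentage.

52.05%

Chain via Crosswind Manufacturing Inc. (R1): 8% × 21% = 1.68% of Clearview Media Ltd.
Chain via Ashford Ventures LLC (R1): 73% × 69% = 50.37% of Clearview Media Ltd.
Aggregating (R2): 1.68% + 50.37% = 52.05%.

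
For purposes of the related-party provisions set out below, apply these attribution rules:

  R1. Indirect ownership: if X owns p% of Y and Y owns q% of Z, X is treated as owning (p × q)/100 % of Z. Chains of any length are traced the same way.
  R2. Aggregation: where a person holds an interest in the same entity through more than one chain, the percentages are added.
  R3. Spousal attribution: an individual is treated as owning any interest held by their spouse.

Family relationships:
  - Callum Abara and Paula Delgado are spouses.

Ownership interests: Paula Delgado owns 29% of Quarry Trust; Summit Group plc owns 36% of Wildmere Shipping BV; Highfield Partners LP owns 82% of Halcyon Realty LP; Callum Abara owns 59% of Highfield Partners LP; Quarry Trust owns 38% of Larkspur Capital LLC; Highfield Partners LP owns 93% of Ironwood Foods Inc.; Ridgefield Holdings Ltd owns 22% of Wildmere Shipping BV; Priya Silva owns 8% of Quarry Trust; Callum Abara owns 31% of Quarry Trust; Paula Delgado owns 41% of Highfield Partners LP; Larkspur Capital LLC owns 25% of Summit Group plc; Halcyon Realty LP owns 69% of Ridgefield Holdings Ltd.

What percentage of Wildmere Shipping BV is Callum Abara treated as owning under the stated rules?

14.4996%

By spousal attribution (R3), Callum Abara is treated as also owning Paula Delgado's interest in Quarry Trust, giving 31% + 29% = 60%.
By spousal attribution (R3), Callum Abara is treated as also owning Paula Delgado's interest in Highfield Partners LP, giving 59% + 41% = 100%.
Chain via Quarry Trust → Larkspur Capital LLC → Summit Group plc (R1): 60% × 38% × 25% × 36% = 2.052% of Wildmere Shipping BV.
Chain via Highfield Partners LP → Halcyon Realty LP → Ridgefield Holdings Ltd (R1): 100% × 82% × 69% × 22% = 12.4476% of Wildmere Shipping BV.
Aggregating (R2): 2.052% + 12.4476% = 14.4996%.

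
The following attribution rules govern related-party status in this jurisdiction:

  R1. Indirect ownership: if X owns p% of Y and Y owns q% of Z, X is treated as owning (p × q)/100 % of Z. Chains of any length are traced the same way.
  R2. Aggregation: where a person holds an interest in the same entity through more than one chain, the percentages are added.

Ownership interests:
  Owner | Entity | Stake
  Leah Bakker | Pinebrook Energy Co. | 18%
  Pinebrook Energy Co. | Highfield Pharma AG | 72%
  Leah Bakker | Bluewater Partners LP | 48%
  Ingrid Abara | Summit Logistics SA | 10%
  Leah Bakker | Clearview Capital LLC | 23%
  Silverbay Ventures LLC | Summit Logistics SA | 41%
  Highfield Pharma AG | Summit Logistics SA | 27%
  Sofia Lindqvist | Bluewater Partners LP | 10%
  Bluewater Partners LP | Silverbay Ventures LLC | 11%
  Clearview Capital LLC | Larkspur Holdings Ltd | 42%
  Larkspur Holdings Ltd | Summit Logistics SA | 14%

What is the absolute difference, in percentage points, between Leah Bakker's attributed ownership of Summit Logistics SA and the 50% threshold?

Chain via Pinebrook Energy Co. → Highfield Pharma AG (R1): 18% × 72% × 27% = 3.4992% of Summit Logistics SA.
Chain via Bluewater Partners LP → Silverbay Ventures LLC (R1): 48% × 11% × 41% = 2.1648% of Summit Logistics SA.
Chain via Clearview Capital LLC → Larkspur Holdings Ltd (R1): 23% × 42% × 14% = 1.3524% of Summit Logistics SA.
Aggregating (R2): 3.4992% + 2.1648% + 1.3524% = 7.0164%.
7.0164% falls short of the 50% threshold by 42.9836 percentage points.

42.9836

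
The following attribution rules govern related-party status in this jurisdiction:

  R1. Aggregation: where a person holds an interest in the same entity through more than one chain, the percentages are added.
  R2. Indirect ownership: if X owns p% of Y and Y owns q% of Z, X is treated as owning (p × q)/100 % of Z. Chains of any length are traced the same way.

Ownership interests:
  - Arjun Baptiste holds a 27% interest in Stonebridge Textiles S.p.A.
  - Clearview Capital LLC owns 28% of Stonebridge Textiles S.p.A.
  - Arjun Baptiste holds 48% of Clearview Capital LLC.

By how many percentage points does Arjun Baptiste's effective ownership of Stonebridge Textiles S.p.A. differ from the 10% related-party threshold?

Chain via Clearview Capital LLC (R2): 48% × 28% = 13.44% of Stonebridge Textiles S.p.A.
Direct interest in Stonebridge Textiles S.p.A: 27%.
Aggregating (R1): 13.44% + 27% = 40.44%.
40.44% exceeds the 10% threshold by 30.44 percentage points.

30.44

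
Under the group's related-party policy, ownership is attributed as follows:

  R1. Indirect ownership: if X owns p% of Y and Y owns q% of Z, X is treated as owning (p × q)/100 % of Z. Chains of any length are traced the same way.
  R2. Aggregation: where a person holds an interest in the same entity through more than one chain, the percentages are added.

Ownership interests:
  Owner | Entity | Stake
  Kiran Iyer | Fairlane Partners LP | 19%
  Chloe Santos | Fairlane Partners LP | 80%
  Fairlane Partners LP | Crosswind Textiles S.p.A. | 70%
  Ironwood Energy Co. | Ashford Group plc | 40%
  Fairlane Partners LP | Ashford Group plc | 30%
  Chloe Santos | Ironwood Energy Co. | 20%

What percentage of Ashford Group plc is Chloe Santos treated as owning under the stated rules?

Chain via Fairlane Partners LP (R1): 80% × 30% = 24% of Ashford Group plc.
Chain via Ironwood Energy Co. (R1): 20% × 40% = 8% of Ashford Group plc.
Aggregating (R2): 24% + 8% = 32%.

32%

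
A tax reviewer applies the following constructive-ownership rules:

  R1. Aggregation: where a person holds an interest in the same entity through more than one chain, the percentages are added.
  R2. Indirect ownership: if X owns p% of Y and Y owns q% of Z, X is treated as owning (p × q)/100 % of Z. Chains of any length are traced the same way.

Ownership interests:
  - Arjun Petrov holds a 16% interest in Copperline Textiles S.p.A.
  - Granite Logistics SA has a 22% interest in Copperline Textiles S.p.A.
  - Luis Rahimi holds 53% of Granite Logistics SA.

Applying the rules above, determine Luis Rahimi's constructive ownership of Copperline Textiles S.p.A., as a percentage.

Chain via Granite Logistics SA (R2): 53% × 22% = 11.66% of Copperline Textiles S.p.A.

11.66%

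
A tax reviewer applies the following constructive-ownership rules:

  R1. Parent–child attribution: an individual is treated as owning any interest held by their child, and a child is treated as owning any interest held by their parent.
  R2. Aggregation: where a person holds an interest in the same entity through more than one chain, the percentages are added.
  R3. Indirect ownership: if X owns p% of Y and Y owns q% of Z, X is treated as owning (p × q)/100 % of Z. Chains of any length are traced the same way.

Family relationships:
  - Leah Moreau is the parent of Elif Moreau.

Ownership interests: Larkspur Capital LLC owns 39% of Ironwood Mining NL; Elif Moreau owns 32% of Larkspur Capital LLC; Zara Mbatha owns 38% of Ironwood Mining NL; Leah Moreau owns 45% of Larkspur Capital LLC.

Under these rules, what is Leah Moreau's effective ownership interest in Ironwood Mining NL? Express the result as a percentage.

By parent–child attribution (R1), Leah Moreau is treated as also owning Elif Moreau's interest in Larkspur Capital LLC, giving 45% + 32% = 77%.
Chain via Larkspur Capital LLC (R3): 77% × 39% = 30.03% of Ironwood Mining NL.

30.03%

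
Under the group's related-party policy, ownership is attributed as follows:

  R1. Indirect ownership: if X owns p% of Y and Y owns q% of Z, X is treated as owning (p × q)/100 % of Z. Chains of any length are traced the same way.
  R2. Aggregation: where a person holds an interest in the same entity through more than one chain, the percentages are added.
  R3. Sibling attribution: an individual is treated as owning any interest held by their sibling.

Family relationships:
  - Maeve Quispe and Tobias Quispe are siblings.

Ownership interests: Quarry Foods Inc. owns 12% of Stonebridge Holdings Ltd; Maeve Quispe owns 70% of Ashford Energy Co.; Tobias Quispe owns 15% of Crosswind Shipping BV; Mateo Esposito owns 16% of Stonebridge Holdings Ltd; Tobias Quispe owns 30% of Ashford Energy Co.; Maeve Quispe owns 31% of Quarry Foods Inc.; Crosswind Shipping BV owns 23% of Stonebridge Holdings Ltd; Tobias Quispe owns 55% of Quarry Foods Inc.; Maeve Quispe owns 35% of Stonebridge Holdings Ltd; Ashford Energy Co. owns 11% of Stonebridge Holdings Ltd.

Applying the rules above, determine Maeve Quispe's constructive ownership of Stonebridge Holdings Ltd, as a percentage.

By sibling attribution (R3), Maeve Quispe is treated as also owning Tobias Quispe's interest in Ashford Energy Co, giving 70% + 30% = 100%.
By sibling attribution (R3), Maeve Quispe is treated as also owning Tobias Quispe's interest in Quarry Foods Inc, giving 31% + 55% = 86%.
By sibling attribution (R3), Maeve Quispe is treated as owning Tobias Quispe's 15% interest in Crosswind Shipping BV.
Chain via Ashford Energy Co. (R1): 100% × 11% = 11% of Stonebridge Holdings Ltd.
Chain via Quarry Foods Inc. (R1): 86% × 12% = 10.32% of Stonebridge Holdings Ltd.
Direct interest in Stonebridge Holdings Ltd: 35%.
Chain via Crosswind Shipping BV (R1): 15% × 23% = 3.45% of Stonebridge Holdings Ltd.
Aggregating (R2): 11% + 10.32% + 35% + 3.45% = 59.77%.

59.77%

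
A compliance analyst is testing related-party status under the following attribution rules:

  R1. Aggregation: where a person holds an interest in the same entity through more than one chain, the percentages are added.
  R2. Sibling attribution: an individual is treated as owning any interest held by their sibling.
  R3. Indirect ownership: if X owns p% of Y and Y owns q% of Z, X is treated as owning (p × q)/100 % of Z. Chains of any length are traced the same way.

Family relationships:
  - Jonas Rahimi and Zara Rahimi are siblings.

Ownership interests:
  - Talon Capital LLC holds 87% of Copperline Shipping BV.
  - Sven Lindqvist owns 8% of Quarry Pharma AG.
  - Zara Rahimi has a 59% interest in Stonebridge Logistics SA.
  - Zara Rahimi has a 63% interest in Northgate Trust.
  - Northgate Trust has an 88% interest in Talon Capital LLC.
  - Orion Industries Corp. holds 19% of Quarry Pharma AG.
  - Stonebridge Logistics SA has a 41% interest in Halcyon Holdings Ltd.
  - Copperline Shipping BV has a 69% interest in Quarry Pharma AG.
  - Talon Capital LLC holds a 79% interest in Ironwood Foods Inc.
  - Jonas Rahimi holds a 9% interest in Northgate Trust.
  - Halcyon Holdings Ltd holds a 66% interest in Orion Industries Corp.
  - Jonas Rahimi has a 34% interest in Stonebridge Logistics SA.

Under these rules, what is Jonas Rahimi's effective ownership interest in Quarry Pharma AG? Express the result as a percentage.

42.81651%

By sibling attribution (R2), Jonas Rahimi is treated as also owning Zara Rahimi's interest in Northgate Trust, giving 9% + 63% = 72%.
By sibling attribution (R2), Jonas Rahimi is treated as also owning Zara Rahimi's interest in Stonebridge Logistics SA, giving 34% + 59% = 93%.
Chain via Northgate Trust → Talon Capital LLC → Copperline Shipping BV (R3): 72% × 88% × 87% × 69% = 38.035008% of Quarry Pharma AG.
Chain via Stonebridge Logistics SA → Halcyon Holdings Ltd → Orion Industries Corp. (R3): 93% × 41% × 66% × 19% = 4.781502% of Quarry Pharma AG.
Aggregating (R1): 38.035008% + 4.781502% = 42.81651%.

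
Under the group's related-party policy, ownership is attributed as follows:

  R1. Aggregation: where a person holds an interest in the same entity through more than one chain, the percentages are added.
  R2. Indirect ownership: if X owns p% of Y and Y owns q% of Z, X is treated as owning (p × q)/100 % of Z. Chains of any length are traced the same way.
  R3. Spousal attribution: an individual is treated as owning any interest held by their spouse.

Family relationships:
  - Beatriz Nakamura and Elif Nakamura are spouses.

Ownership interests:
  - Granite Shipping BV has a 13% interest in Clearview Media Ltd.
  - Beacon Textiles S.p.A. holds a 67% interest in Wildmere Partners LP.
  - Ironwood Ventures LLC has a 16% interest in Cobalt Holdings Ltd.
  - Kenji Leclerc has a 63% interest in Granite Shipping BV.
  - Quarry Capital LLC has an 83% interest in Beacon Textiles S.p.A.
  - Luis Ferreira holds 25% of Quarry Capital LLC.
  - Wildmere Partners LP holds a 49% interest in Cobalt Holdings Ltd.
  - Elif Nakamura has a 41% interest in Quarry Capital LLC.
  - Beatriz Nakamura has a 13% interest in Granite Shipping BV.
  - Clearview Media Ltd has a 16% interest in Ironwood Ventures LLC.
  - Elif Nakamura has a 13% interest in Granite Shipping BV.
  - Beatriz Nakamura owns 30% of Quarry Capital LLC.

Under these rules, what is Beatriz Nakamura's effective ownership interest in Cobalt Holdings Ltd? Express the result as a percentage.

19.433247%

By spousal attribution (R3), Beatriz Nakamura is treated as also owning Elif Nakamura's interest in Quarry Capital LLC, giving 30% + 41% = 71%.
By spousal attribution (R3), Beatriz Nakamura is treated as also owning Elif Nakamura's interest in Granite Shipping BV, giving 13% + 13% = 26%.
Chain via Quarry Capital LLC → Beacon Textiles S.p.A. → Wildmere Partners LP (R2): 71% × 83% × 67% × 49% = 19.346719% of Cobalt Holdings Ltd.
Chain via Granite Shipping BV → Clearview Media Ltd → Ironwood Ventures LLC (R2): 26% × 13% × 16% × 16% = 0.086528% of Cobalt Holdings Ltd.
Aggregating (R1): 19.346719% + 0.086528% = 19.433247%.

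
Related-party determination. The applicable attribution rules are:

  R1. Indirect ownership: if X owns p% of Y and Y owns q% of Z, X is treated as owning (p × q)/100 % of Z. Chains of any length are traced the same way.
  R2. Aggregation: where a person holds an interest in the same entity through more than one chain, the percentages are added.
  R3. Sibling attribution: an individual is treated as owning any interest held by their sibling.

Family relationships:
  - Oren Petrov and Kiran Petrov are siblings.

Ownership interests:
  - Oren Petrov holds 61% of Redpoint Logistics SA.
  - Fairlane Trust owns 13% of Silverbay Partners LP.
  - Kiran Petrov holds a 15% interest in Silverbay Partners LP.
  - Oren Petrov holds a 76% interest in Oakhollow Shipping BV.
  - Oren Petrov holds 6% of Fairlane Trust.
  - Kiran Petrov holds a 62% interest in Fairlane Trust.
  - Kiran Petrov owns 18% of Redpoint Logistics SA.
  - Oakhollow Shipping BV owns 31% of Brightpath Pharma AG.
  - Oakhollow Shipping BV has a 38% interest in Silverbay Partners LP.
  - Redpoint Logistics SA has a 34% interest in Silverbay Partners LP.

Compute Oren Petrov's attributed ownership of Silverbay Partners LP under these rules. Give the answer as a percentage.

By sibling attribution (R3), Oren Petrov is treated as also owning Kiran Petrov's interest in Fairlane Trust, giving 6% + 62% = 68%.
By sibling attribution (R3), Oren Petrov is treated as also owning Kiran Petrov's interest in Redpoint Logistics SA, giving 61% + 18% = 79%.
By sibling attribution (R3), Oren Petrov is treated as owning Kiran Petrov's 15% interest in Silverbay Partners LP.
Chain via Fairlane Trust (R1): 68% × 13% = 8.84% of Silverbay Partners LP.
Chain via Oakhollow Shipping BV (R1): 76% × 38% = 28.88% of Silverbay Partners LP.
Chain via Redpoint Logistics SA (R1): 79% × 34% = 26.86% of Silverbay Partners LP.
Direct interest in Silverbay Partners LP: 15%.
Aggregating (R2): 8.84% + 28.88% + 26.86% + 15% = 79.58%.

79.58%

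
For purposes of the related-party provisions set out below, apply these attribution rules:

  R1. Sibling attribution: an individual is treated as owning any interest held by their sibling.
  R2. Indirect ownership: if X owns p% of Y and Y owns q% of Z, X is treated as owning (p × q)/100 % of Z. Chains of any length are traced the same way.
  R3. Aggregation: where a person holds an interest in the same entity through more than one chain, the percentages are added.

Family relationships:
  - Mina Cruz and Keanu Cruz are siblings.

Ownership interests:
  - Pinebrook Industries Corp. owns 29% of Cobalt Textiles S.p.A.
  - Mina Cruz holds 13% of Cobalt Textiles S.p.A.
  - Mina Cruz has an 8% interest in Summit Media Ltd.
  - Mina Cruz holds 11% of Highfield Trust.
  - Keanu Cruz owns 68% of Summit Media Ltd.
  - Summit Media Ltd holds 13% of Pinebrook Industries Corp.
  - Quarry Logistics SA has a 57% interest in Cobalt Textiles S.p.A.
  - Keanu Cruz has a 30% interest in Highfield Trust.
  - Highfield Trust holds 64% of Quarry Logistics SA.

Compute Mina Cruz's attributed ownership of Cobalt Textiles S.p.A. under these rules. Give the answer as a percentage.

By sibling attribution (R1), Mina Cruz is treated as also owning Keanu Cruz's interest in Summit Media Ltd, giving 8% + 68% = 76%.
By sibling attribution (R1), Mina Cruz is treated as also owning Keanu Cruz's interest in Highfield Trust, giving 11% + 30% = 41%.
Chain via Summit Media Ltd → Pinebrook Industries Corp. (R2): 76% × 13% × 29% = 2.8652% of Cobalt Textiles S.p.A.
Chain via Highfield Trust → Quarry Logistics SA (R2): 41% × 64% × 57% = 14.9568% of Cobalt Textiles S.p.A.
Direct interest in Cobalt Textiles S.p.A: 13%.
Aggregating (R3): 2.8652% + 14.9568% + 13% = 30.822%.

30.822%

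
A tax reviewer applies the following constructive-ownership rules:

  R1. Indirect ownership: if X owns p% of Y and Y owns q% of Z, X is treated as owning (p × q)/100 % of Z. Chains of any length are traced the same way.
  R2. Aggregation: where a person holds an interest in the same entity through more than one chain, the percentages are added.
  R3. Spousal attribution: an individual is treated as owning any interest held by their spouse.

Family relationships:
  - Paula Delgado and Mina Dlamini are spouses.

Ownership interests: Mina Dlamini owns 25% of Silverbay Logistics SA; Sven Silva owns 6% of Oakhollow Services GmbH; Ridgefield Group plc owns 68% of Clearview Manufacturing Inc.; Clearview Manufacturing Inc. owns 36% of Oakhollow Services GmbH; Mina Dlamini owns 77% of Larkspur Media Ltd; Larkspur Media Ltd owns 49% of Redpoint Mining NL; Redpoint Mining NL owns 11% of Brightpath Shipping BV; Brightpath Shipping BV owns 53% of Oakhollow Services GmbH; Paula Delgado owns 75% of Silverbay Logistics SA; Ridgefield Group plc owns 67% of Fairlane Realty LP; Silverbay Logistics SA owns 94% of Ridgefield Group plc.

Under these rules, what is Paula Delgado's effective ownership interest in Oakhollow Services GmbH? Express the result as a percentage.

25.210859%

By spousal attribution (R3), Paula Delgado is treated as also owning Mina Dlamini's interest in Silverbay Logistics SA, giving 75% + 25% = 100%.
By spousal attribution (R3), Paula Delgado is treated as owning Mina Dlamini's 77% interest in Larkspur Media Ltd.
Chain via Silverbay Logistics SA → Ridgefield Group plc → Clearview Manufacturing Inc. (R1): 100% × 94% × 68% × 36% = 23.0112% of Oakhollow Services GmbH.
Chain via Larkspur Media Ltd → Redpoint Mining NL → Brightpath Shipping BV (R1): 77% × 49% × 11% × 53% = 2.199659% of Oakhollow Services GmbH.
Aggregating (R2): 23.0112% + 2.199659% = 25.210859%.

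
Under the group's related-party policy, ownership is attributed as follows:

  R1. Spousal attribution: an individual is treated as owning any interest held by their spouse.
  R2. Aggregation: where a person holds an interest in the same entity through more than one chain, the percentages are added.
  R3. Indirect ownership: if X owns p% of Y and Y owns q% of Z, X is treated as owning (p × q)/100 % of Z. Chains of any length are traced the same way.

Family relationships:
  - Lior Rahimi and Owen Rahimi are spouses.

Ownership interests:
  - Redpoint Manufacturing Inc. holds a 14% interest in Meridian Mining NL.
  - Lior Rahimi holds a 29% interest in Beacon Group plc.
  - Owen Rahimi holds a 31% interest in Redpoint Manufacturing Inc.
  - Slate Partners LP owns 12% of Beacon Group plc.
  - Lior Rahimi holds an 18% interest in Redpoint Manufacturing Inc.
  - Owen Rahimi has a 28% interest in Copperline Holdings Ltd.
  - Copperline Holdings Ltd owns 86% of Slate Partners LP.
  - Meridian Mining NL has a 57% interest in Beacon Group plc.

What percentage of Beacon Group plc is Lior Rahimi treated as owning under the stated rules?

35.7998%

By spousal attribution (R1), Lior Rahimi is treated as also owning Owen Rahimi's interest in Redpoint Manufacturing Inc, giving 18% + 31% = 49%.
By spousal attribution (R1), Lior Rahimi is treated as owning Owen Rahimi's 28% interest in Copperline Holdings Ltd.
Chain via Redpoint Manufacturing Inc. → Meridian Mining NL (R3): 49% × 14% × 57% = 3.9102% of Beacon Group plc.
Direct interest in Beacon Group plc: 29%.
Chain via Copperline Holdings Ltd → Slate Partners LP (R3): 28% × 86% × 12% = 2.8896% of Beacon Group plc.
Aggregating (R2): 3.9102% + 29% + 2.8896% = 35.7998%.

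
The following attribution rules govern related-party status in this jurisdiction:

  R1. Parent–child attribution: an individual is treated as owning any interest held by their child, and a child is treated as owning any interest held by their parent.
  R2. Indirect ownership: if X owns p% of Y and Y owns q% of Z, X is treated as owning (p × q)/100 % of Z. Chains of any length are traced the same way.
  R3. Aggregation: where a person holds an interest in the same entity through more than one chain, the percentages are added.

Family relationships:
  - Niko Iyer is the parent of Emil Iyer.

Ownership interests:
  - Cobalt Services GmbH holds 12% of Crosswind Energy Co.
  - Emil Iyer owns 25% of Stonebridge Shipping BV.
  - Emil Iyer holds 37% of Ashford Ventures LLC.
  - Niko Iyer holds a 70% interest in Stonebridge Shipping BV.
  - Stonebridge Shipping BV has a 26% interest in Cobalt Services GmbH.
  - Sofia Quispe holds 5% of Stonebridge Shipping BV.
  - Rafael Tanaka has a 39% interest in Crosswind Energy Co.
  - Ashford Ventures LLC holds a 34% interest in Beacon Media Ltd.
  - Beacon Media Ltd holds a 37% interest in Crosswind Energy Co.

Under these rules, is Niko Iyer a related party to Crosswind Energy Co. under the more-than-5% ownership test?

By parent–child attribution (R1), Niko Iyer is treated as also owning Emil Iyer's interest in Stonebridge Shipping BV, giving 70% + 25% = 95%.
By parent–child attribution (R1), Niko Iyer is treated as owning Emil Iyer's 37% interest in Ashford Ventures LLC.
Chain via Stonebridge Shipping BV → Cobalt Services GmbH (R2): 95% × 26% × 12% = 2.964% of Crosswind Energy Co.
Chain via Ashford Ventures LLC → Beacon Media Ltd (R2): 37% × 34% × 37% = 4.6546% of Crosswind Energy Co.
Aggregating (R3): 2.964% + 4.6546% = 7.6186%.
7.6186% exceeds the 5% threshold, so Niko is a related party to Crosswind Energy Co.

Yes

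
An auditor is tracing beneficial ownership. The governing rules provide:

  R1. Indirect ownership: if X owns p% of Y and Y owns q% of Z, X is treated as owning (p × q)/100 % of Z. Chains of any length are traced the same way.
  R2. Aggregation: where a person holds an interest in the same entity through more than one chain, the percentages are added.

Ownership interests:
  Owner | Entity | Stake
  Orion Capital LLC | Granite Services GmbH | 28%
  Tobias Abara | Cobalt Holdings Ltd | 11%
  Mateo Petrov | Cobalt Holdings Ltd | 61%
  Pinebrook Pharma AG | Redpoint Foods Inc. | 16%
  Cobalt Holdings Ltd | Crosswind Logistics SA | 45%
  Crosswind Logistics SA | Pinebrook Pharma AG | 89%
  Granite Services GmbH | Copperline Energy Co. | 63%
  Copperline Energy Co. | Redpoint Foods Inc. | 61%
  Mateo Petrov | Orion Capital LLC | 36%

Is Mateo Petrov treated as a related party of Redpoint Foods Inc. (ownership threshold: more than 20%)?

Chain via Cobalt Holdings Ltd → Crosswind Logistics SA → Pinebrook Pharma AG (R1): 61% × 45% × 89% × 16% = 3.90888% of Redpoint Foods Inc.
Chain via Orion Capital LLC → Granite Services GmbH → Copperline Energy Co. (R1): 36% × 28% × 63% × 61% = 3.873744% of Redpoint Foods Inc.
Aggregating (R2): 3.90888% + 3.873744% = 7.782624%.
7.782624% does not exceed the 20% threshold, so Mateo is not a related party to Redpoint Foods Inc.

No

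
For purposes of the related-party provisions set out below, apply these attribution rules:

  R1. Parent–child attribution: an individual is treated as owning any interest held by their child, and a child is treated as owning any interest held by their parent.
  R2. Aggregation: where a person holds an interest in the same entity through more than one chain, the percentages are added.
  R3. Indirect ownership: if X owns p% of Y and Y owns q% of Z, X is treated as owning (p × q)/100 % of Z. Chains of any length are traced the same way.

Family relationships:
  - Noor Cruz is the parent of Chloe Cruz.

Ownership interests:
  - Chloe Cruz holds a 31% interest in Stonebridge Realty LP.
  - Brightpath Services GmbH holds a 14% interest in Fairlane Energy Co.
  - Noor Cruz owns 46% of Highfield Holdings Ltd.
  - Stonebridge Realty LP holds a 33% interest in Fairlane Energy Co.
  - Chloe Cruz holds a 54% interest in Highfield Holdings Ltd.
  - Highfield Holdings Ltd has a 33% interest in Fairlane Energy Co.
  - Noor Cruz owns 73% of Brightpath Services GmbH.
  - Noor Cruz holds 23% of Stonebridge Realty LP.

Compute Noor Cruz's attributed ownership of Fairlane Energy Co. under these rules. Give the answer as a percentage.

61.04%

By parent–child attribution (R1), Noor Cruz is treated as also owning Chloe Cruz's interest in Highfield Holdings Ltd, giving 46% + 54% = 100%.
By parent–child attribution (R1), Noor Cruz is treated as also owning Chloe Cruz's interest in Stonebridge Realty LP, giving 23% + 31% = 54%.
Chain via Highfield Holdings Ltd (R3): 100% × 33% = 33% of Fairlane Energy Co.
Chain via Brightpath Services GmbH (R3): 73% × 14% = 10.22% of Fairlane Energy Co.
Chain via Stonebridge Realty LP (R3): 54% × 33% = 17.82% of Fairlane Energy Co.
Aggregating (R2): 33% + 10.22% + 17.82% = 61.04%.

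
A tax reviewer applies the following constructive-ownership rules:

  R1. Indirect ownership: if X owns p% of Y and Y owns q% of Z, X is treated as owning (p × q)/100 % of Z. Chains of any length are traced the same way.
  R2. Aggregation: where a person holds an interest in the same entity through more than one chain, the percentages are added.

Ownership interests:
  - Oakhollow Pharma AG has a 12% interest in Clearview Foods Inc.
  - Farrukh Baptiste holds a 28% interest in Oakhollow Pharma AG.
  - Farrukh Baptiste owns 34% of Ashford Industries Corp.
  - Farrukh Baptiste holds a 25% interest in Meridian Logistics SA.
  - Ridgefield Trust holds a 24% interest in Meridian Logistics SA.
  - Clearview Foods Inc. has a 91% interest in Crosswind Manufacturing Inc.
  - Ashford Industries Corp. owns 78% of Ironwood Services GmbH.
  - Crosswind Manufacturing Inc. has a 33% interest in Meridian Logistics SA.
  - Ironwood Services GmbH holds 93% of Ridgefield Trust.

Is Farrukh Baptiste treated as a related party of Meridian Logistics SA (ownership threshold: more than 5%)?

Chain via Ashford Industries Corp. → Ironwood Services GmbH → Ridgefield Trust (R1): 34% × 78% × 93% × 24% = 5.919264% of Meridian Logistics SA.
Chain via Oakhollow Pharma AG → Clearview Foods Inc. → Crosswind Manufacturing Inc. (R1): 28% × 12% × 91% × 33% = 1.009008% of Meridian Logistics SA.
Direct interest in Meridian Logistics SA: 25%.
Aggregating (R2): 5.919264% + 1.009008% + 25% = 31.928272%.
31.928272% exceeds the 5% threshold, so Farrukh is a related party to Meridian Logistics SA.

Yes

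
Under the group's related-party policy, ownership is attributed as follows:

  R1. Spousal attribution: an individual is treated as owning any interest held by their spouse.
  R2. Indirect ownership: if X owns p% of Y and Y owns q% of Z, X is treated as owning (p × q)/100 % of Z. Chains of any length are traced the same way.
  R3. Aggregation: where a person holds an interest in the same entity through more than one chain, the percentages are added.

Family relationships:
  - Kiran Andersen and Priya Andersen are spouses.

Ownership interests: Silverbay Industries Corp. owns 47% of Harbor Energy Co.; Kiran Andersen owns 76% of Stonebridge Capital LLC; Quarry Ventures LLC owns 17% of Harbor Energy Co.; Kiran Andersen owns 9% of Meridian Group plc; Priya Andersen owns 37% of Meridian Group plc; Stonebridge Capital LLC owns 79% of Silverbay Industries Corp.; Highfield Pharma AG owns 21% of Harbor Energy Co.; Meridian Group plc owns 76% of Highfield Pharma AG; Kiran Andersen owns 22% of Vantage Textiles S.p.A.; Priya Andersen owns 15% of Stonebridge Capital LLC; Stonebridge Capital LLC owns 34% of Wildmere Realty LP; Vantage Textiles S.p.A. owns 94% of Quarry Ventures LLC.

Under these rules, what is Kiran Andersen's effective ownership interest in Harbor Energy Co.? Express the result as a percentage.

By spousal attribution (R1), Kiran Andersen is treated as also owning Priya Andersen's interest in Stonebridge Capital LLC, giving 76% + 15% = 91%.
By spousal attribution (R1), Kiran Andersen is treated as also owning Priya Andersen's interest in Meridian Group plc, giving 9% + 37% = 46%.
Chain via Vantage Textiles S.p.A. → Quarry Ventures LLC (R2): 22% × 94% × 17% = 3.5156% of Harbor Energy Co.
Chain via Stonebridge Capital LLC → Silverbay Industries Corp. (R2): 91% × 79% × 47% = 33.7883% of Harbor Energy Co.
Chain via Meridian Group plc → Highfield Pharma AG (R2): 46% × 76% × 21% = 7.3416% of Harbor Energy Co.
Aggregating (R3): 3.5156% + 33.7883% + 7.3416% = 44.6455%.

44.6455%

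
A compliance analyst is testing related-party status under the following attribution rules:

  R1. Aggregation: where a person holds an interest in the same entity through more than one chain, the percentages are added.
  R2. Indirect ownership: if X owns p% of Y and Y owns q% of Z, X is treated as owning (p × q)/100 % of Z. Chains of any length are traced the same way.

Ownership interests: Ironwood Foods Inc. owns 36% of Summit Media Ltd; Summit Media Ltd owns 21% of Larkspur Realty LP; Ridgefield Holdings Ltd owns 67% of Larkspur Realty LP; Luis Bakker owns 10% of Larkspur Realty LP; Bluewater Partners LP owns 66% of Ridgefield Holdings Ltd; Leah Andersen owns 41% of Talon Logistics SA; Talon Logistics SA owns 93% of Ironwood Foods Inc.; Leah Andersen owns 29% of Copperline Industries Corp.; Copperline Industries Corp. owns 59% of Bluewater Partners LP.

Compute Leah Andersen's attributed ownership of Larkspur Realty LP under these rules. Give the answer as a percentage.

10.44867%

Chain via Copperline Industries Corp. → Bluewater Partners LP → Ridgefield Holdings Ltd (R2): 29% × 59% × 66% × 67% = 7.566042% of Larkspur Realty LP.
Chain via Talon Logistics SA → Ironwood Foods Inc. → Summit Media Ltd (R2): 41% × 93% × 36% × 21% = 2.882628% of Larkspur Realty LP.
Aggregating (R1): 7.566042% + 2.882628% = 10.44867%.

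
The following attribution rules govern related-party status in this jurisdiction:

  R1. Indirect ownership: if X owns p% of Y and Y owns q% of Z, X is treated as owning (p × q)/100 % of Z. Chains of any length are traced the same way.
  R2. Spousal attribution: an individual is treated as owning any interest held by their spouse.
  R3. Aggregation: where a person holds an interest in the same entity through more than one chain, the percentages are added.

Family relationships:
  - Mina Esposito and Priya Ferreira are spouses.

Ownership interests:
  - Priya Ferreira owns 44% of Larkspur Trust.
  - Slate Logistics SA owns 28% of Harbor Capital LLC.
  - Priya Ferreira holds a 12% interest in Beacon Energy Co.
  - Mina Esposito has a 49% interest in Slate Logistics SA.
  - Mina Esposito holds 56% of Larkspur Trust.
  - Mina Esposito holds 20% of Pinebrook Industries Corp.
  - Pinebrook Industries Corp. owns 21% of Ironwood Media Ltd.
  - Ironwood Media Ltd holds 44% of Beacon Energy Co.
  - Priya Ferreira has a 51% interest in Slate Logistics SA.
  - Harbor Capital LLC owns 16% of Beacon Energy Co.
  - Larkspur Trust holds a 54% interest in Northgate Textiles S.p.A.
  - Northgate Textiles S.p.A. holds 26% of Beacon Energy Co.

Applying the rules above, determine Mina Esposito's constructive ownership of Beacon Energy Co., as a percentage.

32.368%

By spousal attribution (R2), Mina Esposito is treated as also owning Priya Ferreira's interest in Slate Logistics SA, giving 49% + 51% = 100%.
By spousal attribution (R2), Mina Esposito is treated as also owning Priya Ferreira's interest in Larkspur Trust, giving 56% + 44% = 100%.
By spousal attribution (R2), Mina Esposito is treated as owning Priya Ferreira's 12% interest in Beacon Energy Co.
Chain via Slate Logistics SA → Harbor Capital LLC (R1): 100% × 28% × 16% = 4.48% of Beacon Energy Co.
Chain via Larkspur Trust → Northgate Textiles S.p.A. (R1): 100% × 54% × 26% = 14.04% of Beacon Energy Co.
Chain via Pinebrook Industries Corp. → Ironwood Media Ltd (R1): 20% × 21% × 44% = 1.848% of Beacon Energy Co.
Direct interest in Beacon Energy Co: 12%.
Aggregating (R3): 4.48% + 14.04% + 1.848% + 12% = 32.368%.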